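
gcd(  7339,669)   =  1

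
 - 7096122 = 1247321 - 8343443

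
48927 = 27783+21144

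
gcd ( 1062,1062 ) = 1062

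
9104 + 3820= 12924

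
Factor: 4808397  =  3^1 * 11^1 * 145709^1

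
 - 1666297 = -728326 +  - 937971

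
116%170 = 116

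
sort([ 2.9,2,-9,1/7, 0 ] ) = [ - 9,  0,1/7,  2,2.9 ] 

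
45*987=44415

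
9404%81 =8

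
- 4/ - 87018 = 2/43509 = 0.00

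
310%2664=310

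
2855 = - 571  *( - 5)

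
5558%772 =154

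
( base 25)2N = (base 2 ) 1001001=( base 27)2J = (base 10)73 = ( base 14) 53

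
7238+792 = 8030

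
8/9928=1/1241 = 0.00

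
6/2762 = 3/1381 = 0.00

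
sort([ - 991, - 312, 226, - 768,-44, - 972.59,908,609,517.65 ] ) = [ - 991, - 972.59, - 768, - 312, - 44 , 226,517.65,609, 908 ] 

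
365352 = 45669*8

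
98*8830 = 865340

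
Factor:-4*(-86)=2^3*43^1 =344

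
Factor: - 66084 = -2^2 * 3^1*5507^1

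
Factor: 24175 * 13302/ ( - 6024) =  - 53595975/1004 = - 2^( - 2) * 3^1*5^2 *251^( - 1 ) * 739^1*967^1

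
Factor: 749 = 7^1*107^1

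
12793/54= 236+ 49/54=236.91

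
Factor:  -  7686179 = - 7686179^1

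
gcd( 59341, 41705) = 1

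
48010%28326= 19684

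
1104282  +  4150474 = 5254756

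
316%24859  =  316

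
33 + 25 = 58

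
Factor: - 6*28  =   - 168 = - 2^3 * 3^1 *7^1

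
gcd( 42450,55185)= 4245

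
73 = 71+2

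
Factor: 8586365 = 5^1*293^1*5861^1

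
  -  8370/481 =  - 18 + 288/481 = - 17.40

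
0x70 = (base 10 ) 112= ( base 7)220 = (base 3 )11011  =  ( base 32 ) 3g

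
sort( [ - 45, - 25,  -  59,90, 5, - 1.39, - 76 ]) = [ - 76 , - 59, - 45, - 25, - 1.39, 5,  90]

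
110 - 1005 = - 895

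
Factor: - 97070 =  - 2^1*5^1 * 17^1*571^1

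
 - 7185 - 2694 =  - 9879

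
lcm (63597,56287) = 4896969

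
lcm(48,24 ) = 48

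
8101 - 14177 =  - 6076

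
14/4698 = 7/2349 = 0.00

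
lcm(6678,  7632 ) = 53424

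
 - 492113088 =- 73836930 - 418276158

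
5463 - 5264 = 199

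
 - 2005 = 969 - 2974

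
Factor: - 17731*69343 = -1229520733 = - 7^1*17^2 * 149^1*4079^1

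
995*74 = 73630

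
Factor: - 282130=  - 2^1*5^1*89^1*317^1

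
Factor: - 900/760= - 2^(-1 )*3^2 * 5^1*19^ ( - 1 ) = -45/38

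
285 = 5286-5001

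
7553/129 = 7553/129 = 58.55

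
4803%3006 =1797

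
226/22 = 10+3/11 = 10.27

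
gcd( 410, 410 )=410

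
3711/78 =47+15/26  =  47.58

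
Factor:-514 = -2^1 * 257^1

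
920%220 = 40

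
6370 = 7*910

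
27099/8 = 3387 + 3/8 = 3387.38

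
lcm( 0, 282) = 0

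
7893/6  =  1315  +  1/2= 1315.50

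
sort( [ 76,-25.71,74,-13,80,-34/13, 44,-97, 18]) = [ - 97,-25.71 ,-13, - 34/13 , 18,44, 74 , 76, 80]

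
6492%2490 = 1512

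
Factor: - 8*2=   -2^4 = -  16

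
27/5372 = 27/5372 =0.01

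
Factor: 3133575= 3^2*5^2*19^1*733^1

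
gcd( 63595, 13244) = 7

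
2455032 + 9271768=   11726800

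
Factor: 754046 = 2^1*181^1*2083^1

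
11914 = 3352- -8562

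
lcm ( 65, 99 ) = 6435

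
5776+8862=14638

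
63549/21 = 21183/7 = 3026.14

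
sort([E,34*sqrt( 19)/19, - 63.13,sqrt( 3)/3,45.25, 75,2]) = [- 63.13,sqrt( 3)/3, 2,E,34*sqrt ( 19) /19,  45.25,75]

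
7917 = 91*87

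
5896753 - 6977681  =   - 1080928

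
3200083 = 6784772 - 3584689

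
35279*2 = 70558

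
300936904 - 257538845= 43398059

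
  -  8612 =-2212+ - 6400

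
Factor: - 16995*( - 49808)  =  2^4 * 3^1* 5^1*11^2*103^1*283^1 = 846486960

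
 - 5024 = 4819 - 9843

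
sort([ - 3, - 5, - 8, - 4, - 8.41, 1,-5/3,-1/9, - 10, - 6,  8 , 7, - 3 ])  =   [ - 10, - 8.41, - 8, - 6 , - 5, - 4, -3, - 3, - 5/3, - 1/9, 1,7, 8 ] 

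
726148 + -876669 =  - 150521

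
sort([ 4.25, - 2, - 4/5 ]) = [ - 2,-4/5, 4.25]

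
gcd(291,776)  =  97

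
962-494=468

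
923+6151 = 7074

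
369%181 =7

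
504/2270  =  252/1135 = 0.22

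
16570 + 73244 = 89814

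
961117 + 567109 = 1528226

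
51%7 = 2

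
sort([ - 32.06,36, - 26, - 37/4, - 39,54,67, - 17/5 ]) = [  -  39 , - 32.06, - 26, - 37/4, - 17/5, 36,54 , 67 ]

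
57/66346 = 57/66346 = 0.00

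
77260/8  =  9657 + 1/2 = 9657.50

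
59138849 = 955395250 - 896256401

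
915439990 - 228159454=687280536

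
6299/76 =6299/76 = 82.88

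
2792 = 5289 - 2497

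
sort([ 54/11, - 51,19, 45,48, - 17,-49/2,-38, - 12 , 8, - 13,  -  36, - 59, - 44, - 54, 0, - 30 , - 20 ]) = [ - 59, - 54,-51, - 44, - 38, - 36,- 30, - 49/2, - 20, - 17, - 13, - 12, 0, 54/11,8,19, 45,48 ] 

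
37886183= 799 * 47417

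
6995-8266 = -1271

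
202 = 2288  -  2086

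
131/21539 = 131/21539 = 0.01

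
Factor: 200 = 2^3 * 5^2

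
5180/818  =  6 + 136/409 = 6.33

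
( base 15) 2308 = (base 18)14gh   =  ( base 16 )1d09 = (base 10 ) 7433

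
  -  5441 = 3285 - 8726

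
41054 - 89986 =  - 48932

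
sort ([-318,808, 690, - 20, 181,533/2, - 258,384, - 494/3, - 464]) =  [ - 464,-318,-258, - 494/3, - 20, 181 , 533/2, 384, 690, 808] 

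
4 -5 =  - 1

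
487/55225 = 487/55225 = 0.01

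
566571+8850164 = 9416735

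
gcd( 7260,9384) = 12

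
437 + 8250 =8687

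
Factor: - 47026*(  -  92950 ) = 4371066700 = 2^2*5^2 * 7^1 * 11^1*13^2*3359^1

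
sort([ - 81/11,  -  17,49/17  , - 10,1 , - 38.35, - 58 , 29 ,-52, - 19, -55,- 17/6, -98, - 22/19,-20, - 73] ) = [ -98,  -  73,-58,-55,-52,-38.35,-20,  -  19,-17, - 10 ,-81/11,-17/6,-22/19,1, 49/17  ,  29 ] 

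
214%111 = 103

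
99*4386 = 434214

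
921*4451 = 4099371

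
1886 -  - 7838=9724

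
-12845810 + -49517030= - 62362840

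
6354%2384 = 1586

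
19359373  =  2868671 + 16490702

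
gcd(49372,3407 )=1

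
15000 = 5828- - 9172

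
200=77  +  123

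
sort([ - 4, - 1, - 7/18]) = [ - 4,  -  1, - 7/18]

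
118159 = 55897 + 62262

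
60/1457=60/1457=0.04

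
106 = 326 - 220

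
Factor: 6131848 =2^3*131^1*5851^1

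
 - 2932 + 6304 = 3372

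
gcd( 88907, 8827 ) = 91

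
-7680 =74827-82507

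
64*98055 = 6275520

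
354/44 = 177/22 = 8.05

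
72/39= 24/13 =1.85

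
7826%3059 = 1708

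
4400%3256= 1144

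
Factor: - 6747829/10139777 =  - 11^1*397^ ( - 1 )*25541^ ( - 1 )*613439^1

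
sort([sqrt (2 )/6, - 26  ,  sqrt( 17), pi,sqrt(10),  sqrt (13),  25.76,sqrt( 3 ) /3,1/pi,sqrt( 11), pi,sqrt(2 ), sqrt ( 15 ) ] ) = [ - 26,sqrt ( 2 ) /6,  1/pi,sqrt( 3 ) /3,sqrt( 2), pi, pi,sqrt ( 10),sqrt(11),  sqrt(13),sqrt(15 ),sqrt(17 ),25.76 ] 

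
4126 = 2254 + 1872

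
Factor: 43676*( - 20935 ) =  - 914357060 = - 2^2*5^1*53^1* 61^1*79^1*179^1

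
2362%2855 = 2362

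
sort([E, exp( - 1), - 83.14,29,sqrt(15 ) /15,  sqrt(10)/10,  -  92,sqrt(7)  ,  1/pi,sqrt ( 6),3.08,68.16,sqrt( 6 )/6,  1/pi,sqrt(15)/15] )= [-92, - 83.14 , sqrt( 15)/15,sqrt(15) /15,sqrt(10)/10, 1/pi, 1/pi,exp( - 1),  sqrt(6)/6,sqrt(6), sqrt(7 ), E,3.08,29,68.16]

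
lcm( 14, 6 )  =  42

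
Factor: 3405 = 3^1 * 5^1 *227^1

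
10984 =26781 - 15797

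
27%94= 27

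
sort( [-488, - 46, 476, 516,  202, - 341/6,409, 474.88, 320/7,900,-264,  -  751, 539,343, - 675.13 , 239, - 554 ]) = [-751, - 675.13, - 554,-488, - 264, - 341/6,-46 , 320/7, 202, 239, 343, 409,474.88, 476,516,539,900]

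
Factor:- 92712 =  - 2^3*3^1 * 3863^1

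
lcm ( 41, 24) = 984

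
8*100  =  800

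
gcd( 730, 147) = 1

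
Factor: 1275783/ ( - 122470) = -2^(  -  1)*3^1 * 5^(-1)*37^( - 1 ) *223^1*331^ (-1) * 1907^1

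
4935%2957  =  1978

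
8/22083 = 8/22083 = 0.00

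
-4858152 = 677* ( - 7176 ) 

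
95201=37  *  2573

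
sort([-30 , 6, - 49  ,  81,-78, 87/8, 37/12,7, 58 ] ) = [ - 78, - 49, - 30,37/12,  6,7 , 87/8, 58, 81 ] 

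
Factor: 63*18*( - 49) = - 2^1*3^4*7^3=- 55566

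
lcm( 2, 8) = 8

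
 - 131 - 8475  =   - 8606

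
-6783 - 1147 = - 7930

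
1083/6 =361/2 =180.50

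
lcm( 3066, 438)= 3066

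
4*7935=31740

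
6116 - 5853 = 263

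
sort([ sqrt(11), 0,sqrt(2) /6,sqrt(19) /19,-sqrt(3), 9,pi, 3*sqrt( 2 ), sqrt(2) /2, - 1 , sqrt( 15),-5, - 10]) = [  -  10, -5,  -  sqrt( 3),-1 , 0, sqrt (19) /19, sqrt( 2) /6,sqrt( 2)/2, pi,sqrt( 11), sqrt(15), 3*sqrt( 2),9]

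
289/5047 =289/5047 =0.06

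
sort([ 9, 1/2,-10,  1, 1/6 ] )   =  [- 10, 1/6,1/2,1,9]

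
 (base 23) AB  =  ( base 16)f1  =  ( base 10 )241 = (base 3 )22221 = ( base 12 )181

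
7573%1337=888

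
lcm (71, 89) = 6319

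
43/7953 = 43/7953 = 0.01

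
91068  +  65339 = 156407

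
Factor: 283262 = 2^1 * 7^1*20233^1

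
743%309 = 125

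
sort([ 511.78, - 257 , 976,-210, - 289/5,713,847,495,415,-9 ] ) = [-257, - 210, - 289/5, - 9,415, 495, 511.78,713,847, 976 ]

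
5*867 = 4335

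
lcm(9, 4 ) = 36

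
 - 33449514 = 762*(-43897 ) 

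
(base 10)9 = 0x9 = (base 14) 9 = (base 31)9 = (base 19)9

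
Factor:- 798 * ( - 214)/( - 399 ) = -428 = -  2^2 * 107^1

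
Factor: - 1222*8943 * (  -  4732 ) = 2^3*3^1* 7^1*11^1*13^3 * 47^1*271^1 = 51712933272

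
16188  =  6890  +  9298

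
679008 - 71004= 608004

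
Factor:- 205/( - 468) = 2^(  -  2)*3^(-2) * 5^1 * 13^ ( - 1)*41^1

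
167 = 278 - 111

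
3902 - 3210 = 692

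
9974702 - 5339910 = 4634792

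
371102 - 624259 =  - 253157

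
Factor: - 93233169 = -3^2*1229^1 * 8429^1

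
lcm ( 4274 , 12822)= 12822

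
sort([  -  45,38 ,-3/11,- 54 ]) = [ - 54, - 45, - 3/11, 38 ] 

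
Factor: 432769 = 17^1*25457^1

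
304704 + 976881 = 1281585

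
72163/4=72163/4 = 18040.75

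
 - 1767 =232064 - 233831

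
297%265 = 32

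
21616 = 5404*4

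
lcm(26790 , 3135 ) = 294690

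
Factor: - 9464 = -2^3*7^1*13^2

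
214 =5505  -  5291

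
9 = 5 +4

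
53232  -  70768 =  - 17536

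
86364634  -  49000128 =37364506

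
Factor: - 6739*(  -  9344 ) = 62969216 = 2^7*23^1*73^1 * 293^1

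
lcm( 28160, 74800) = 2393600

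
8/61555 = 8/61555 = 0.00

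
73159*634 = 46382806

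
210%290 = 210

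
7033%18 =13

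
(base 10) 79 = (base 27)2P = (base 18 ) 47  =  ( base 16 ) 4F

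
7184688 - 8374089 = - 1189401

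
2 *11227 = 22454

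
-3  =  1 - 4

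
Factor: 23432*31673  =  2^3*  19^1*29^1*101^1* 1667^1 = 742161736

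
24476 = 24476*1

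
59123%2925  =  623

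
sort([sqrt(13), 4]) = [ sqrt( 13 ), 4 ]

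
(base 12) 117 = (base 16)A3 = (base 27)61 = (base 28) 5n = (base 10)163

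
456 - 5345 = -4889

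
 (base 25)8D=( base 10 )213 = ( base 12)159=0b11010101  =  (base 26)85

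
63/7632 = 7/848 = 0.01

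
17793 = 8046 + 9747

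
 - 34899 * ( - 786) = 27430614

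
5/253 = 5/253 = 0.02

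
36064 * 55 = 1983520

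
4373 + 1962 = 6335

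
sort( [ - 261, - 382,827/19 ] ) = [ - 382, - 261,  827/19] 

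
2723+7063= 9786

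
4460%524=268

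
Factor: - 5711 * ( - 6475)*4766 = 176240603350 = 2^1*5^2*7^1*37^1*2383^1*5711^1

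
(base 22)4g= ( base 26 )40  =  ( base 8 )150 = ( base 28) 3k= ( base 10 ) 104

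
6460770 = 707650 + 5753120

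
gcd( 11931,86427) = 291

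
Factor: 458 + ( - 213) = 5^1*7^2 = 245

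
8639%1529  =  994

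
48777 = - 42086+90863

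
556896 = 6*92816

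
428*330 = 141240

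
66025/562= 117 + 271/562 =117.48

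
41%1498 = 41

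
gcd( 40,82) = 2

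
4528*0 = 0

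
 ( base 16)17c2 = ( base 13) 29CB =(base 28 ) 7L6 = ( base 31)6a6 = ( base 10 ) 6082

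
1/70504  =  1/70504 =0.00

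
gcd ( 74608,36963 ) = 1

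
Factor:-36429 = -3^1*12143^1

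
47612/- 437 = - 109 + 21/437  =  -108.95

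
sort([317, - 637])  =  [ -637,  317]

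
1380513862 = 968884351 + 411629511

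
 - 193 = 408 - 601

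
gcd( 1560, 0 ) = 1560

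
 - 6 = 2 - 8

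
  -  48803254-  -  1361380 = -47441874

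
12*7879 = 94548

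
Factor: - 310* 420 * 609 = -2^3*3^2 * 5^2 *7^2*29^1 *31^1 = - 79291800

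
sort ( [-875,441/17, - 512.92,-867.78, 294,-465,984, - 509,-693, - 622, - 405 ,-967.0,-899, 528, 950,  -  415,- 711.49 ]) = [-967.0,-899,-875, - 867.78,-711.49, - 693, - 622, - 512.92,  -  509, - 465, - 415 , - 405,441/17, 294,528,950, 984] 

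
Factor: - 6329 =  - 6329^1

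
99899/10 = 99899/10 = 9989.90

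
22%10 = 2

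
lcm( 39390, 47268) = 236340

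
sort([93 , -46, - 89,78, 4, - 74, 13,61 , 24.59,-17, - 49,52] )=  [  -  89,  -  74, - 49,-46, - 17,  4, 13, 24.59, 52, 61,  78, 93] 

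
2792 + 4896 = 7688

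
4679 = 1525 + 3154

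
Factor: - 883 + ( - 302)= -1185 = - 3^1*5^1*79^1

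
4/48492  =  1/12123 = 0.00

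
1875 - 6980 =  - 5105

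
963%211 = 119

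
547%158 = 73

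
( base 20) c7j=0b1001101011111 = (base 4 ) 1031133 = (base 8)11537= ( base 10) 4959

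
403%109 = 76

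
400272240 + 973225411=1373497651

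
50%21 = 8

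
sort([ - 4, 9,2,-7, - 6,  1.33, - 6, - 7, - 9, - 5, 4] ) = [-9, - 7, - 7, - 6, - 6, - 5, - 4,1.33, 2, 4,9 ]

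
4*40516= 162064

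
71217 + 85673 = 156890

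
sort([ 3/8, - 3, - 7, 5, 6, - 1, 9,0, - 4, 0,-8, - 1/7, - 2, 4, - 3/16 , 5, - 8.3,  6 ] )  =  [-8.3  , - 8, - 7, - 4, - 3, - 2,  -  1, -3/16, - 1/7, 0, 0, 3/8, 4, 5,5 , 6, 6, 9 ] 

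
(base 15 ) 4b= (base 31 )29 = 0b1000111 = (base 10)71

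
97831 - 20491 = 77340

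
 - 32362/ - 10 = 3236 + 1/5 = 3236.20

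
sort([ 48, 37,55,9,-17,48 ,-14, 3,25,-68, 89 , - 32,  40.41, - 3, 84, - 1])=[ - 68,  -  32,-17,-14,-3, -1, 3,9,25, 37,40.41,48,48, 55,84,89]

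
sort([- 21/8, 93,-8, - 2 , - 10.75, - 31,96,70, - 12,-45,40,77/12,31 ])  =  [ - 45, - 31, - 12, - 10.75 , - 8, - 21/8,-2,  77/12, 31,40,  70, 93, 96 ]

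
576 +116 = 692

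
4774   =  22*217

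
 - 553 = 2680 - 3233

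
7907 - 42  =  7865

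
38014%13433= 11148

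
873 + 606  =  1479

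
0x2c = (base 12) 38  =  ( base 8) 54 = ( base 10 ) 44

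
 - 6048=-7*864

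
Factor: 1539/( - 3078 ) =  - 1/2 = - 2^( - 1)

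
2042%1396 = 646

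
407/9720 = 407/9720 = 0.04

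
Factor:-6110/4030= - 47/31 = - 31^(-1)*47^1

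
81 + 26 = 107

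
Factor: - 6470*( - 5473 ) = 35410310 = 2^1* 5^1*13^1*421^1*647^1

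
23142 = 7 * 3306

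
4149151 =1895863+2253288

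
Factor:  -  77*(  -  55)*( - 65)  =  -275275=-5^2*7^1*11^2 * 13^1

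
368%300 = 68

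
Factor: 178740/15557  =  540/47 = 2^2 * 3^3 *5^1*47^( - 1)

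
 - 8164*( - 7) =57148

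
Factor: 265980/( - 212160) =-341/272 = - 2^( - 4 )*11^1 * 17^( - 1 )*31^1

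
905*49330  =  44643650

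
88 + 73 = 161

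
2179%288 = 163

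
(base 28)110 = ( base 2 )1100101100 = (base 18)292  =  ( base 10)812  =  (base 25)17c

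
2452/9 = 272 + 4/9=272.44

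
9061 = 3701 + 5360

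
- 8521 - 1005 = -9526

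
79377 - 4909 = 74468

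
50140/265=10028/53  =  189.21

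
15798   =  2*7899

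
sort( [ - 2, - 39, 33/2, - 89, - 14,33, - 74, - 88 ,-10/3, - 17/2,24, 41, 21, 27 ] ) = [ - 89, - 88, - 74, - 39, - 14 , - 17/2, - 10/3, - 2, 33/2, 21, 24, 27,33, 41 ]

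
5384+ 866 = 6250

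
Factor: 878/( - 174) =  - 3^( - 1 )*29^(-1)*439^1 = -439/87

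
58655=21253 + 37402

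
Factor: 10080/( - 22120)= - 36/79 = - 2^2*3^2 * 79^( - 1 )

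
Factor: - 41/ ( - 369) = 3^(  -  2 ) =1/9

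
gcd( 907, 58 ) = 1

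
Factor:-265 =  - 5^1*53^1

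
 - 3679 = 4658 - 8337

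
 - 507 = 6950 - 7457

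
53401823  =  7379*7237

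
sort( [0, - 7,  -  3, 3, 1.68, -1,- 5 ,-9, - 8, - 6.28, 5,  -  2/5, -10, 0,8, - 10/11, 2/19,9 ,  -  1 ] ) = [- 10, - 9,  -  8,-7, - 6.28, - 5, - 3, - 1,-1, - 10/11  , - 2/5,  0,0, 2/19,1.68, 3, 5, 8, 9]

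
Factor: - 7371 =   -  3^4*7^1*13^1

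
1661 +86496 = 88157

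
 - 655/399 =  - 655/399 = - 1.64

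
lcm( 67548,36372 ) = 472836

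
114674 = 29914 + 84760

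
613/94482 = 613/94482 = 0.01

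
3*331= 993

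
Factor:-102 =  -2^1*3^1 * 17^1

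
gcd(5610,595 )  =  85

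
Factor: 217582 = 2^1* 108791^1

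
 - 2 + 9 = 7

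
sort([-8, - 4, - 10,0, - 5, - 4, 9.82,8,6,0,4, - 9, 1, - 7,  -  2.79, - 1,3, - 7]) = [-10,-9, - 8, - 7, - 7, - 5, - 4,  -  4, - 2.79,- 1,0,0, 1,3,4, 6,8, 9.82]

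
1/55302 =1/55302 =0.00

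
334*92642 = 30942428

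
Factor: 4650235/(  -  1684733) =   -  5^1*43^2*503^1*1684733^(  -  1)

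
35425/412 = 35425/412 = 85.98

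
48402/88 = 550 +1/44 = 550.02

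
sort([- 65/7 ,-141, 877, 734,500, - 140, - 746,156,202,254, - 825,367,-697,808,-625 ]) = [ - 825, - 746, - 697 , - 625, - 141, - 140,-65/7, 156,202,254,367,  500,734, 808, 877]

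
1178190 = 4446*265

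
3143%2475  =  668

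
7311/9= 812 + 1/3 = 812.33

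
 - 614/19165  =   - 614/19165 = - 0.03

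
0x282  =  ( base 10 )642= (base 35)ic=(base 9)783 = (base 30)lc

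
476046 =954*499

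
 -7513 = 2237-9750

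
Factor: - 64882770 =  - 2^1*3^1  *  5^1*23^1*94033^1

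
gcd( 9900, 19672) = 4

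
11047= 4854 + 6193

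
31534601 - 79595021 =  - 48060420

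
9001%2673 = 982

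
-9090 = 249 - 9339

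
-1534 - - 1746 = 212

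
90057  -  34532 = 55525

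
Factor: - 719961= - 3^1*11^1 * 21817^1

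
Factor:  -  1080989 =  - 7^2*13^1*1697^1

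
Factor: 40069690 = 2^1 * 5^1 * 4006969^1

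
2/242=1/121 = 0.01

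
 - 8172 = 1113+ - 9285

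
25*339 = 8475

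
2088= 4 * 522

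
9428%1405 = 998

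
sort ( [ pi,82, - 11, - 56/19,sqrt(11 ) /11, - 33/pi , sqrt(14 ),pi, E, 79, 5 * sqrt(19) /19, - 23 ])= [ - 23 , - 11, - 33/pi, - 56/19,sqrt(11 ) /11, 5*sqrt ( 19)/19, E , pi,pi,  sqrt(  14),79, 82 ]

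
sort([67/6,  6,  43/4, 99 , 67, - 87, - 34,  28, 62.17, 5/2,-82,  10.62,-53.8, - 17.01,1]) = [  -  87 ,-82 , - 53.8,- 34, - 17.01,1,5/2,  6,10.62,  43/4,67/6,28,62.17,67,99]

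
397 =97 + 300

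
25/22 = 1 + 3/22 =1.14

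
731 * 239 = 174709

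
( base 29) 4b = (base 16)7f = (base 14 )91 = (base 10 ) 127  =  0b1111111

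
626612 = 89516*7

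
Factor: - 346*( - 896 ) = 2^8*7^1*173^1  =  310016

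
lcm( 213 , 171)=12141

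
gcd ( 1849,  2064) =43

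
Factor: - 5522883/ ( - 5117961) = 1840961/1705987 =61^( - 1 )*27967^( - 1 )*1840961^1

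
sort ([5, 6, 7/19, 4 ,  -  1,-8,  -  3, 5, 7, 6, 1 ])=[-8, - 3, - 1, 7/19, 1, 4,5,5,6 , 6, 7]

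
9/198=1/22 = 0.05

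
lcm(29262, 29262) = 29262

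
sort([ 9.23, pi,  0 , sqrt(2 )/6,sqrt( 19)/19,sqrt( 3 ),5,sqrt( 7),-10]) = [ - 10, 0,sqrt( 19)/19, sqrt(2)/6,sqrt(3), sqrt(7 ),pi, 5, 9.23] 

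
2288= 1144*2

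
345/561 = 115/187 =0.61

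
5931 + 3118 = 9049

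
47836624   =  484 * 98836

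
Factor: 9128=2^3*7^1 * 163^1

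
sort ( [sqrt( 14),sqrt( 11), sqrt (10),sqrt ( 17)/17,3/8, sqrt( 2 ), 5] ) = [sqrt(17)/17, 3/8, sqrt( 2 ),sqrt( 10), sqrt(11 ),sqrt( 14 ), 5] 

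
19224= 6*3204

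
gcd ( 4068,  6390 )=18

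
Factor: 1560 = 2^3*3^1*5^1 *13^1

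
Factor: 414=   2^1  *3^2*23^1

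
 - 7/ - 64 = 7/64 =0.11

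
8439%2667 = 438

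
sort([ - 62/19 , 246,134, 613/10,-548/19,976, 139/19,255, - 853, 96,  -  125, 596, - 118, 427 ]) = [ - 853,-125,  -  118,  -  548/19,  -  62/19,139/19,613/10, 96,134, 246,255,427,  596  ,  976]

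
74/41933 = 74/41933 = 0.00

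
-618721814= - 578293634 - 40428180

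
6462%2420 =1622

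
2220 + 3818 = 6038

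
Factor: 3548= 2^2*887^1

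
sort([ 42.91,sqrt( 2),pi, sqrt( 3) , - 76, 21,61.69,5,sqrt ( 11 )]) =[ - 76,sqrt( 2 ),sqrt( 3),pi,  sqrt(11 ), 5,21,42.91,61.69]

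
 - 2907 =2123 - 5030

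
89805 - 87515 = 2290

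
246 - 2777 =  - 2531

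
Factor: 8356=2^2 * 2089^1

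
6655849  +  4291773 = 10947622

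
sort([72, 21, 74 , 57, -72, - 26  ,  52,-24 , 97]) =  [ - 72, - 26, - 24,21, 52, 57,72, 74, 97] 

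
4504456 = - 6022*(-748) 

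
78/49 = 1 + 29/49 = 1.59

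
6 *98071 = 588426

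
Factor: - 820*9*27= -2^2*3^5*5^1*41^1 = -  199260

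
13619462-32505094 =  - 18885632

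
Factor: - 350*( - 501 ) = 2^1 * 3^1*5^2*7^1*167^1 = 175350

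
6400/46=3200/23 = 139.13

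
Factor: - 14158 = - 2^1*7079^1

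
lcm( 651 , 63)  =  1953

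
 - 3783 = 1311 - 5094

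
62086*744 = 46191984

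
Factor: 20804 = 2^2*7^1*743^1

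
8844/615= 2948/205= 14.38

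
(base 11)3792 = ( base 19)DD1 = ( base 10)4941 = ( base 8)11515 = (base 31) 54C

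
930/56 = 465/28 = 16.61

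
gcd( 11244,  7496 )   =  3748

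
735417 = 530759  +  204658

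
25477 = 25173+304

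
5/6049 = 5/6049=0.00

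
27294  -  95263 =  - 67969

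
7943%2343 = 914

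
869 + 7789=8658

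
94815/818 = 94815/818 = 115.91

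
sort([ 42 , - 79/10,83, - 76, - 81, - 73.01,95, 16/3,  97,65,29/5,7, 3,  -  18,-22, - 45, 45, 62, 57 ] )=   [  -  81,  -  76, - 73.01,-45, - 22, - 18, - 79/10, 3,16/3,29/5, 7,42,45,57 , 62,65,83,95, 97 ] 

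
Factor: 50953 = 7^1*29^1*251^1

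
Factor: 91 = 7^1*13^1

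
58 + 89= 147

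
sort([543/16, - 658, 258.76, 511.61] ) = [ - 658, 543/16,  258.76, 511.61]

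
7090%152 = 98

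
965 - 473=492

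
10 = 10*1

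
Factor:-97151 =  - 97151^1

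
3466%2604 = 862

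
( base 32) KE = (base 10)654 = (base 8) 1216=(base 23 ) 15A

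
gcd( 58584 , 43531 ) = 1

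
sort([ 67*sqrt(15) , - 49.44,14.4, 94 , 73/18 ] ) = [ -49.44,73/18, 14.4, 94,67*sqrt(15 )]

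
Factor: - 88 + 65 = -23^1 = - 23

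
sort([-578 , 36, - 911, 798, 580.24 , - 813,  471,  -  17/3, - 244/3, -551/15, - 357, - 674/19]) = [  -  911,-813,  -  578,  -  357, - 244/3, - 551/15 ,  -  674/19 ,-17/3, 36, 471, 580.24,  798] 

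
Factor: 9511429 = 9511429^1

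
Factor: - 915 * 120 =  - 2^3*3^2*5^2*61^1 = - 109800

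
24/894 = 4/149  =  0.03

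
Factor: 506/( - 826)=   -  253/413=- 7^( - 1)*11^1*23^1*59^( - 1)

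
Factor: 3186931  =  11^1 * 289721^1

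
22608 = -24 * ( -942)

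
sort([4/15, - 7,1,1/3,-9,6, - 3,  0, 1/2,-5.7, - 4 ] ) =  [ - 9, - 7, - 5.7 ,  -  4 , - 3,0,4/15,1/3,1/2, 1,6 ] 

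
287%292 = 287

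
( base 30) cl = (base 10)381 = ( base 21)I3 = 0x17D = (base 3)112010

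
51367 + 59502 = 110869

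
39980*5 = 199900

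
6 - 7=-1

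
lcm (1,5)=5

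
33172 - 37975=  - 4803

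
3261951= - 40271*( - 81 ) 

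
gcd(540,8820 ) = 180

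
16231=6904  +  9327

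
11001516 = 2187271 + 8814245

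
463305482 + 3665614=466971096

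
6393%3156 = 81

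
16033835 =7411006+8622829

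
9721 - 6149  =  3572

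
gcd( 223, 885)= 1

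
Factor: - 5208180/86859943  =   - 2^2*3^1*5^1 * 61^1*131^(-1 )*1423^1*663053^( - 1 ) 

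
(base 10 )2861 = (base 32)2pd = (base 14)1085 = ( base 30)35B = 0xB2D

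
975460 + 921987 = 1897447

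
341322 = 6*56887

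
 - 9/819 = -1 + 90/91 = -0.01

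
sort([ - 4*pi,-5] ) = [ - 4*pi, - 5]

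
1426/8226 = 713/4113 = 0.17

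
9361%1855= 86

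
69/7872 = 23/2624 = 0.01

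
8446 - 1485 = 6961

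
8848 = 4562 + 4286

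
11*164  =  1804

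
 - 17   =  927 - 944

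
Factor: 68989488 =2^4*3^1*719^1 * 1999^1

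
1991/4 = 497 + 3/4= 497.75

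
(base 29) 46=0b1111010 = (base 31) 3t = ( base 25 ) 4M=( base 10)122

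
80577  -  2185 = 78392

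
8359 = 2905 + 5454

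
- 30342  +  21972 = - 8370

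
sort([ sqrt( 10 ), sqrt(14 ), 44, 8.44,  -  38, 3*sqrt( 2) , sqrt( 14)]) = [ - 38 , sqrt( 10),sqrt( 14),sqrt( 14 ), 3*sqrt(2), 8.44, 44]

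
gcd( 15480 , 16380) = 180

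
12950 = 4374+8576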